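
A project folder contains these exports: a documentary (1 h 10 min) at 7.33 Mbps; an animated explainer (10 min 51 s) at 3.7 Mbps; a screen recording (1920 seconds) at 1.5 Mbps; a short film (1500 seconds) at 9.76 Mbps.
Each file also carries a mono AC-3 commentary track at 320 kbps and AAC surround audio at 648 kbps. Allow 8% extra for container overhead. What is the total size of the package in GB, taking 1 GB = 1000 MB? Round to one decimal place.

Audio total: 320 + 648 = 968 kbps = 0.968 Mbps.
documentary: 8.298 Mbps × 4200 s × 1.08 = 37639.7 Mb
animated explainer: 4.668 Mbps × 651 s × 1.08 = 3282.0 Mb
screen recording: 2.468 Mbps × 1920 s × 1.08 = 5117.6 Mb
short film: 10.728 Mbps × 1500 s × 1.08 = 17379.4 Mb
Total: 63418.7 Mb = 7927.3 MB.
= 7.927 GB.

7.9 GB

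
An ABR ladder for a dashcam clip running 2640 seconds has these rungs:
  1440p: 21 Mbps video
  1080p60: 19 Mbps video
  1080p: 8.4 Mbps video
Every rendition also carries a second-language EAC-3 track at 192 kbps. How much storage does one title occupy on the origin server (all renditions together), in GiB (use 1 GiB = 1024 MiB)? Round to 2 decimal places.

15.05 GiB

Audio: 192 kbps = 0.192 Mbps.
Sum of rendition bitrates: (21+0.192) + (19+0.192) + (8.4+0.192) = 48.976 Mbps.
× 2640 s = 129,297 Mb = 16,162 MB = 15.05 GiB.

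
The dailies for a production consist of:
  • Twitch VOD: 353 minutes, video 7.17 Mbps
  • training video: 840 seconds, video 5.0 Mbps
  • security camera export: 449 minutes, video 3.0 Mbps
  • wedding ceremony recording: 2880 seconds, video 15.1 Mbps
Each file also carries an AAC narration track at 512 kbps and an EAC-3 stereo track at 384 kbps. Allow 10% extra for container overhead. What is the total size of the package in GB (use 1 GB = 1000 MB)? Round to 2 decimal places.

44.94 GB

Audio total: 512 + 384 = 896 kbps = 0.896 Mbps.
Twitch VOD: 8.066 Mbps × 21180 s × 1.10 = 187921.7 Mb
training video: 5.896 Mbps × 840 s × 1.10 = 5447.9 Mb
security camera export: 3.896 Mbps × 26940 s × 1.10 = 115454.1 Mb
wedding ceremony recording: 15.996 Mbps × 2880 s × 1.10 = 50675.3 Mb
Total: 359499.0 Mb = 44937.4 MB.
= 44.94 GB.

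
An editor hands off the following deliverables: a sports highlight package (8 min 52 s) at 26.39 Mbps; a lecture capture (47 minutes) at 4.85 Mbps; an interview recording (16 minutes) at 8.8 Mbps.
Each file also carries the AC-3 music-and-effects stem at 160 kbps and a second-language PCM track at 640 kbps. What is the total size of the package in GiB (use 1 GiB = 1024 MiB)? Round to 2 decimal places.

Audio total: 160 + 640 = 800 kbps = 0.800 Mbps.
sports highlight package: 27.190 Mbps × 532 s = 14465.1 Mb
lecture capture: 5.650 Mbps × 2820 s = 15933.0 Mb
interview recording: 9.600 Mbps × 960 s = 9216.0 Mb
Total: 39614.1 Mb = 4951.8 MB.
= 4.612 GiB.

4.61 GiB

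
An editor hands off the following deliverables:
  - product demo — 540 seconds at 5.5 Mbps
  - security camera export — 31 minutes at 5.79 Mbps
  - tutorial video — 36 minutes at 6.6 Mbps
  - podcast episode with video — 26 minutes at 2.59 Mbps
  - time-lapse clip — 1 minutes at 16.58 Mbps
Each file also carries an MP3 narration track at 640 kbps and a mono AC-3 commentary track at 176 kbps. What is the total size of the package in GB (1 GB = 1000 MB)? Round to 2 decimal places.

Audio total: 640 + 176 = 816 kbps = 0.816 Mbps.
product demo: 6.316 Mbps × 540 s = 3410.6 Mb
security camera export: 6.606 Mbps × 1860 s = 12287.2 Mb
tutorial video: 7.416 Mbps × 2160 s = 16018.6 Mb
podcast episode with video: 3.406 Mbps × 1560 s = 5313.4 Mb
time-lapse clip: 17.396 Mbps × 60 s = 1043.8 Mb
Total: 38073.5 Mb = 4759.2 MB.
= 4.759 GB.

4.76 GB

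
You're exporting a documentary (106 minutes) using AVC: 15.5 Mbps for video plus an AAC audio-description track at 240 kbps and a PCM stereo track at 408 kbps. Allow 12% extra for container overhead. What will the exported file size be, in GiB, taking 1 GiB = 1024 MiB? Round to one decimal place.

13.4 GiB

106 min = 6360 s
Audio total: 240 + 408 = 648 kbps = 0.648 Mbps.
Total bitrate: 15.5 + 0.648 = 16.148 Mbps.
Stream data: 16.148 Mbps × 6360 s = 102701.3 Mb.
With 12% container overhead: ×1.12.
115,025 Mb = 14,378,179,200 bytes ÷ 1,073,741,824 = 13.39 GiB.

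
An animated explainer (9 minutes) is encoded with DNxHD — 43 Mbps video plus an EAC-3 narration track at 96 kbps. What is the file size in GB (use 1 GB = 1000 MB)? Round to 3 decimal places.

9 min = 540 s
Audio: 96 kbps = 0.096 Mbps.
Total bitrate: 43 + 0.096 = 43.096 Mbps.
Stream data: 43.096 Mbps × 540 s = 23271.8 Mb.
23,272 Mb ÷ 8 = 2,909 MB → 2.909 GB.

2.909 GB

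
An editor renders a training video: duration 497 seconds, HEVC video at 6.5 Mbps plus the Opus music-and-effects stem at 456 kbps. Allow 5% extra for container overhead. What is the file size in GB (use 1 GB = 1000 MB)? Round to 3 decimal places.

Audio: 456 kbps = 0.456 Mbps.
Total bitrate: 6.5 + 0.456 = 6.956 Mbps.
Stream data: 6.956 Mbps × 497 s = 3457.1 Mb.
With 5% container overhead: ×1.05.
3,630 Mb ÷ 8 = 453.7 MB → 0.4537 GB.

0.454 GB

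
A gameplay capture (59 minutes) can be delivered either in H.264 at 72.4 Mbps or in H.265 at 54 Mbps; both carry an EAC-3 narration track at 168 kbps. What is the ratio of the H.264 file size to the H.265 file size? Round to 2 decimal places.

1.34

59 min = 3540 s
Audio: 168 kbps = 0.168 Mbps.
H.264: 72.568 Mbps × 3540 s = 256890.7 Mb = 32.111 GB.
H.265: 54.168 Mbps × 3540 s = 191754.7 Mb = 23.969 GB.
Ratio: 32.111 / 23.969 = 1.340.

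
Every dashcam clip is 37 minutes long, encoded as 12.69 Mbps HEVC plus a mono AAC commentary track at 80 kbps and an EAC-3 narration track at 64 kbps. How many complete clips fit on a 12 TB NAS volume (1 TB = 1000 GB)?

3369

37 min = 2220 s
Audio total: 80 + 64 = 144 kbps = 0.144 Mbps.
Total bitrate: 12.834 Mbps.
Per item: 12.834 Mbps × 2220 s = 28,491 Mb = 3,561 MB.
Capacity: 12 TB = 96,000,000 Mb; 3369.43 items → 3369 complete.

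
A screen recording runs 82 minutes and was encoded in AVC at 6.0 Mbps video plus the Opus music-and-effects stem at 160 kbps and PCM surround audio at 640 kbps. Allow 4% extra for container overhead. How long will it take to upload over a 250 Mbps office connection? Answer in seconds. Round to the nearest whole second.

139 seconds

82 min = 4920 s
Audio total: 160 + 640 = 800 kbps = 0.800 Mbps.
Total bitrate: 6.800 Mbps.
File: 6.800 Mbps × 4920 s = 33456.0 Mb.
With 4% container overhead: ×1.04. → 34794.2 Mb.
At 250 Mbps: 34794.2 / 250 = 139.2 s ≈ 139 seconds.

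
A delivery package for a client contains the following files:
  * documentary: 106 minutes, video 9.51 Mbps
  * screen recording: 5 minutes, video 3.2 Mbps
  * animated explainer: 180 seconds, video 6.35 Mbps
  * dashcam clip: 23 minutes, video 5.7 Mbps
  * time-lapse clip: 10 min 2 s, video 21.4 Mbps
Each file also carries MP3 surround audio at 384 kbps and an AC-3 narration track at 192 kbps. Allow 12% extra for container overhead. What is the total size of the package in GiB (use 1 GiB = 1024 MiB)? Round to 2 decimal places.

11.53 GiB

Audio total: 384 + 192 = 576 kbps = 0.576 Mbps.
documentary: 10.086 Mbps × 6360 s × 1.12 = 71844.6 Mb
screen recording: 3.776 Mbps × 300 s × 1.12 = 1268.7 Mb
animated explainer: 6.926 Mbps × 180 s × 1.12 = 1396.3 Mb
dashcam clip: 6.276 Mbps × 1380 s × 1.12 = 9700.2 Mb
time-lapse clip: 21.976 Mbps × 602 s × 1.12 = 14817.1 Mb
Total: 99026.9 Mb = 12378.4 MB.
= 11.53 GiB.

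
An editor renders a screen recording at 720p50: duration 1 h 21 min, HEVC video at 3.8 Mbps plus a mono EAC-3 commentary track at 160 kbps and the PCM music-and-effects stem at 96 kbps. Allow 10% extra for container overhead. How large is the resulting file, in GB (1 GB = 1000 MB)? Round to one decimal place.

1 h 21 min = 81 min = 4860 s
Audio total: 160 + 96 = 256 kbps = 0.256 Mbps.
Total bitrate: 3.8 + 0.256 = 4.056 Mbps.
Stream data: 4.056 Mbps × 4860 s = 19712.2 Mb.
With 10% container overhead: ×1.10.
21,683 Mb ÷ 8 = 2,710 MB → 2.710 GB.

2.7 GB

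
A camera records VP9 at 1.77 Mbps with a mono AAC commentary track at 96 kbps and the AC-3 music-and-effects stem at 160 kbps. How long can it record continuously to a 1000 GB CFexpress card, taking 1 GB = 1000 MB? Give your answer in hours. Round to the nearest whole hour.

1097 hours

Audio total: 96 + 160 = 256 kbps = 0.256 Mbps.
Total bitrate: 1.77 + 0.256 = 2.026 Mbps.
Capacity: 1000 GB = 8,000,000 Mb.
Recording time: 8,000,000 / 2.026 = 3,948,667 s ≈ 1,097 hours.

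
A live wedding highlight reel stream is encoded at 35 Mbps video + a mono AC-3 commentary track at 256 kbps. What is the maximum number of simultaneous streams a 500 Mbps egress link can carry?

14

Audio: 256 kbps = 0.256 Mbps.
Per-viewer media rate: 35.256 Mbps.
500 Mbps = 500.0 Mbps; 500.0 / 35.256 = 14.18 → 14 viewers.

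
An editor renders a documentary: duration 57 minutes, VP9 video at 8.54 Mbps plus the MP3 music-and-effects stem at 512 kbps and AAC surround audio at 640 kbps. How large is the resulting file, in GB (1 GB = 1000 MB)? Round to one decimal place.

57 min = 3420 s
Audio total: 512 + 640 = 1152 kbps = 1.152 Mbps.
Total bitrate: 8.54 + 1.152 = 9.692 Mbps.
Stream data: 9.692 Mbps × 3420 s = 33146.6 Mb.
33,147 Mb ÷ 8 = 4,143 MB → 4.143 GB.

4.1 GB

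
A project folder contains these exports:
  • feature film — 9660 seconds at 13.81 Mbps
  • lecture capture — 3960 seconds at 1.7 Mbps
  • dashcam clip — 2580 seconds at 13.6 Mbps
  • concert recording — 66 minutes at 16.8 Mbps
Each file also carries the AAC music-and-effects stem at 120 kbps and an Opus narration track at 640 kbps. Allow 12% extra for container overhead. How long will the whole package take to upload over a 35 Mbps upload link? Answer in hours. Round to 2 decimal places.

2.29 hours

Audio total: 120 + 640 = 760 kbps = 0.760 Mbps.
feature film: 14.570 Mbps × 9660 s × 1.12 = 157635.7 Mb
lecture capture: 2.460 Mbps × 3960 s × 1.12 = 10910.6 Mb
dashcam clip: 14.360 Mbps × 2580 s × 1.12 = 41494.7 Mb
concert recording: 17.560 Mbps × 3960 s × 1.12 = 77882.1 Mb
Total: 287923.1 Mb = 35990.4 MB.
At 35 Mbps: 287923.1 / 35 = 8226 s ≈ 2.29 hours.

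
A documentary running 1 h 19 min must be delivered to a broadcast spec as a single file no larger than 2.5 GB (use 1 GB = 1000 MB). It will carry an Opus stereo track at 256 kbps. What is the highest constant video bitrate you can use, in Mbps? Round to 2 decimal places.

3.96 Mbps

Budget: 2.5 GB = 20000.0 Mb.
1 h 19 min = 79 min = 4740 s
Total bitrate budget: 20000.0 Mb / 4740 s = 4.219 Mbps.
Audio: 256 kbps = 0.256 Mbps.
Video: 4.219 − 0.256 = 3.963 Mbps.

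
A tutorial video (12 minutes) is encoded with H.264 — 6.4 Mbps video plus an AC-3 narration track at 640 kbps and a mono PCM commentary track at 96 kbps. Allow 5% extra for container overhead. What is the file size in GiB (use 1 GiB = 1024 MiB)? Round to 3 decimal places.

0.628 GiB

12 min = 720 s
Audio total: 640 + 96 = 736 kbps = 0.736 Mbps.
Total bitrate: 6.4 + 0.736 = 7.136 Mbps.
Stream data: 7.136 Mbps × 720 s = 5137.9 Mb.
With 5% container overhead: ×1.05.
5,395 Mb = 674,352,000 bytes ÷ 1,073,741,824 = 0.628 GiB.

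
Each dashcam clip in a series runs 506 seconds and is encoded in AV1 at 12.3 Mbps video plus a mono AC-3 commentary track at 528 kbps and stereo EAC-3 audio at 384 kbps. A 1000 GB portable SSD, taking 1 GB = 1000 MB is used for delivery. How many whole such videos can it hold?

Audio total: 528 + 384 = 912 kbps = 0.912 Mbps.
Total bitrate: 13.212 Mbps.
Per item: 13.212 Mbps × 506 s = 6,685 Mb = 835.7 MB.
Capacity: 1000 GB = 8,000,000 Mb; 1196.66 items → 1196 complete.

1196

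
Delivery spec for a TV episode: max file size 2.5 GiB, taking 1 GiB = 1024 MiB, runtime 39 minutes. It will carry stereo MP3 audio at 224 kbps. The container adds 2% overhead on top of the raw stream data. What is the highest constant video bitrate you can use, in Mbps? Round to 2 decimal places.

8.77 Mbps

Budget: 2.5 GiB = 21474.8 Mb.
Stream payload after overhead: 21474.8 / 1.02 = 21053.8 Mb.
39 min = 2340 s
Total bitrate budget: 21053.8 Mb / 2340 s = 8.997 Mbps.
Audio: 224 kbps = 0.224 Mbps.
Video: 8.997 − 0.224 = 8.773 Mbps.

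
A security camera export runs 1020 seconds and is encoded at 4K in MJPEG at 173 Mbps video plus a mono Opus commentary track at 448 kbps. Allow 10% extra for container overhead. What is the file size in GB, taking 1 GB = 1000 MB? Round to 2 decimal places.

Audio: 448 kbps = 0.448 Mbps.
Total bitrate: 173 + 0.448 = 173.448 Mbps.
Stream data: 173.448 Mbps × 1020 s = 176917.0 Mb.
With 10% container overhead: ×1.10.
194,609 Mb ÷ 8 = 24,326 MB → 24.33 GB.

24.33 GB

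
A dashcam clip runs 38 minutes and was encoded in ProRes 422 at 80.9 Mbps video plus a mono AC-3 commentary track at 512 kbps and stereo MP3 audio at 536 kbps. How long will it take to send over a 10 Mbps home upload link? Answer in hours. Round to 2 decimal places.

5.19 hours

38 min = 2280 s
Audio total: 512 + 536 = 1048 kbps = 1.048 Mbps.
Total bitrate: 81.948 Mbps.
File: 81.948 Mbps × 2280 s = 186841.4 Mb.
At 10 Mbps: 186841.4 / 10 = 18684.1 s ≈ 5.19 hours.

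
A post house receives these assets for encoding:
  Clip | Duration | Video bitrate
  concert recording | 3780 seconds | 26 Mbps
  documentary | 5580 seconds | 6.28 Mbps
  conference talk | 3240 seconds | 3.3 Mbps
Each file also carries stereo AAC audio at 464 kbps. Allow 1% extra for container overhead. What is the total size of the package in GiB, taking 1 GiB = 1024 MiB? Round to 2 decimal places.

17.62 GiB

Audio: 464 kbps = 0.464 Mbps.
concert recording: 26.464 Mbps × 3780 s × 1.01 = 101034.3 Mb
documentary: 6.744 Mbps × 5580 s × 1.01 = 38007.8 Mb
conference talk: 3.764 Mbps × 3240 s × 1.01 = 12317.3 Mb
Total: 151359.4 Mb = 18919.9 MB.
= 17.62 GiB.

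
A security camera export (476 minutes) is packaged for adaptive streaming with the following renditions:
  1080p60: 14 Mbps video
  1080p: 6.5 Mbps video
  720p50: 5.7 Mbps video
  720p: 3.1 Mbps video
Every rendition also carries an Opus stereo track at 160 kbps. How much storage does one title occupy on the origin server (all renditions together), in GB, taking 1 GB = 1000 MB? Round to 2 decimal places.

106.89 GB

476 min = 28560 s
Audio: 160 kbps = 0.160 Mbps.
Sum of rendition bitrates: (14+0.160) + (6.5+0.160) + (5.7+0.160) + (3.1+0.160) = 29.940 Mbps.
× 28560 s = 855,086 Mb = 106,886 MB = 106.9 GB.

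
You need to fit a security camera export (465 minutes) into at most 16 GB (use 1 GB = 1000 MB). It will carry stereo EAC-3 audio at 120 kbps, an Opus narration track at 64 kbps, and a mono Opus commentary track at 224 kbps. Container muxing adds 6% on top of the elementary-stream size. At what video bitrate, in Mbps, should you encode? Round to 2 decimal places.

Budget: 16 GB = 128000.0 Mb.
Stream payload after overhead: 128000.0 / 1.06 = 120754.7 Mb.
465 min = 27900 s
Total bitrate budget: 120754.7 Mb / 27900 s = 4.328 Mbps.
Audio total: 120 + 64 + 224 = 408 kbps = 0.408 Mbps.
Video: 4.328 − 0.408 = 3.920 Mbps.

3.92 Mbps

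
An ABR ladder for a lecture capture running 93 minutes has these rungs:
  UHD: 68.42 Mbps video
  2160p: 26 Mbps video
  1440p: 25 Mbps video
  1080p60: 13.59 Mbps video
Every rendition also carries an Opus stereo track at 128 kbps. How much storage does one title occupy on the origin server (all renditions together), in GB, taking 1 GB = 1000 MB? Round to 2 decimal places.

93.13 GB

93 min = 5580 s
Audio: 128 kbps = 0.128 Mbps.
Sum of rendition bitrates: (68.42+0.128) + (26+0.128) + (25+0.128) + (13.59+0.128) = 133.522 Mbps.
× 5580 s = 745,053 Mb = 93,132 MB = 93.13 GB.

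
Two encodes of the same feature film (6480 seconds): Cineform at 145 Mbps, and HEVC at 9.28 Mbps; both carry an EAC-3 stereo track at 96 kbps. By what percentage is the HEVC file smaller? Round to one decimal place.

Audio: 96 kbps = 0.096 Mbps.
Cineform: 145.096 Mbps × 6480 s = 940222.1 Mb = 109.456 GiB.
HEVC: 9.376 Mbps × 6480 s = 60756.5 Mb = 7.073 GiB.
Reduction: (1 − 7.073/109.456) × 100 = 93.54%.

93.5%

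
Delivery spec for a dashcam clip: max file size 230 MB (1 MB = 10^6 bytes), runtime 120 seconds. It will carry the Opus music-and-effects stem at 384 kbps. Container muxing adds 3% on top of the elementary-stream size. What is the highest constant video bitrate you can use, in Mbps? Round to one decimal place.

Budget: 230 MB = 1840.0 Mb.
Stream payload after overhead: 1840.0 / 1.03 = 1786.4 Mb.
Total bitrate budget: 1786.4 Mb / 120 s = 14.887 Mbps.
Audio: 384 kbps = 0.384 Mbps.
Video: 14.887 − 0.384 = 14.503 Mbps.

14.5 Mbps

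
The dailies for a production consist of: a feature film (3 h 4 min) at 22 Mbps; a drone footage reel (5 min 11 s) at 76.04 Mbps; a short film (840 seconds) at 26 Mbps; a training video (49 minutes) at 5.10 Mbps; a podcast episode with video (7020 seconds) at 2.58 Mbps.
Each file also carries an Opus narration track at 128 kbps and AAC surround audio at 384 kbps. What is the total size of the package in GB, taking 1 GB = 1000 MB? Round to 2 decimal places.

41.60 GB

Audio total: 128 + 384 = 512 kbps = 0.512 Mbps.
feature film: 22.512 Mbps × 11040 s = 248532.5 Mb
drone footage reel: 76.552 Mbps × 311 s = 23807.7 Mb
short film: 26.512 Mbps × 840 s = 22270.1 Mb
training video: 5.612 Mbps × 2940 s = 16499.3 Mb
podcast episode with video: 3.092 Mbps × 7020 s = 21705.8 Mb
Total: 332815.4 Mb = 41601.9 MB.
= 41.60 GB.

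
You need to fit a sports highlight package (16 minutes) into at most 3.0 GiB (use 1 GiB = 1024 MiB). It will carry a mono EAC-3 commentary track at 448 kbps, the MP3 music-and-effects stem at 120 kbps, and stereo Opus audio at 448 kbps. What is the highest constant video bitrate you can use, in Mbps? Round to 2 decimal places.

Budget: 3.0 GiB = 25769.8 Mb.
16 min = 960 s
Total bitrate budget: 25769.8 Mb / 960 s = 26.844 Mbps.
Audio total: 448 + 120 + 448 = 1016 kbps = 1.016 Mbps.
Video: 26.844 − 1.016 = 25.828 Mbps.

25.83 Mbps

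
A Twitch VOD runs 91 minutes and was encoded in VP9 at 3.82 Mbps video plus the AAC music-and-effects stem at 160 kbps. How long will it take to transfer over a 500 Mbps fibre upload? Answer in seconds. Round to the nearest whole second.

91 min = 5460 s
Audio: 160 kbps = 0.160 Mbps.
Total bitrate: 3.980 Mbps.
File: 3.980 Mbps × 5460 s = 21730.8 Mb.
At 500 Mbps: 21730.8 / 500 = 43.5 s ≈ 43.5 seconds.

43 seconds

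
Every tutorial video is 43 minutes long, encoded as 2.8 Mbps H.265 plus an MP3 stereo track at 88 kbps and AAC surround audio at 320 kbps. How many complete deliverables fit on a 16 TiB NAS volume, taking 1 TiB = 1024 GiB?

43 min = 2580 s
Audio total: 88 + 320 = 408 kbps = 0.408 Mbps.
Total bitrate: 3.208 Mbps.
Per item: 3.208 Mbps × 2580 s = 8,277 Mb = 1,035 MB.
Capacity: 16 TiB = 140,737,488 Mb; 17004.18 items → 17004 complete.

17004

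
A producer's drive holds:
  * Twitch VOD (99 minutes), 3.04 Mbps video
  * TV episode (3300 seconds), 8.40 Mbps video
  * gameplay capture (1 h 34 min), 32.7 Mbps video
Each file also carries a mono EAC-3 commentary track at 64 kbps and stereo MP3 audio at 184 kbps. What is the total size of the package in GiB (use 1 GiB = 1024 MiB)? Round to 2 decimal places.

Audio total: 64 + 184 = 248 kbps = 0.248 Mbps.
Twitch VOD: 3.288 Mbps × 5940 s = 19530.7 Mb
TV episode: 8.648 Mbps × 3300 s = 28538.4 Mb
gameplay capture: 32.948 Mbps × 5640 s = 185826.7 Mb
Total: 233895.8 Mb = 29237.0 MB.
= 27.23 GiB.

27.23 GiB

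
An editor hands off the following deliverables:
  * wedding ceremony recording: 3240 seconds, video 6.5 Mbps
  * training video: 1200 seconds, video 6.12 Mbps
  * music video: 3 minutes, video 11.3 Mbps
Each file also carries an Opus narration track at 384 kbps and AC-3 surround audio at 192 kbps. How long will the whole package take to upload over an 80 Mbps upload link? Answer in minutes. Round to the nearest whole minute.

7 minutes

Audio total: 384 + 192 = 576 kbps = 0.576 Mbps.
wedding ceremony recording: 7.076 Mbps × 3240 s = 22926.2 Mb
training video: 6.696 Mbps × 1200 s = 8035.2 Mb
music video: 11.876 Mbps × 180 s = 2137.7 Mb
Total: 33099.1 Mb = 4137.4 MB.
At 80 Mbps: 33099.1 / 80 = 414 s ≈ 6.9 minutes.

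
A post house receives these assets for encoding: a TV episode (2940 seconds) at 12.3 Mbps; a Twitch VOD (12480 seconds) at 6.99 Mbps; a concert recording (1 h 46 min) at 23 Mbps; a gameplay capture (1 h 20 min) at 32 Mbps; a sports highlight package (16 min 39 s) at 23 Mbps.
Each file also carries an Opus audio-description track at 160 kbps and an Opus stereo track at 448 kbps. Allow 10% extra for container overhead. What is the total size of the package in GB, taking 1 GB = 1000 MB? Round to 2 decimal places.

Audio total: 160 + 448 = 608 kbps = 0.608 Mbps.
TV episode: 12.908 Mbps × 2940 s × 1.10 = 41744.5 Mb
Twitch VOD: 7.598 Mbps × 12480 s × 1.10 = 104305.3 Mb
concert recording: 23.608 Mbps × 6360 s × 1.10 = 165161.6 Mb
gameplay capture: 32.608 Mbps × 4800 s × 1.10 = 172170.2 Mb
sports highlight package: 23.608 Mbps × 999 s × 1.10 = 25942.8 Mb
Total: 509324.5 Mb = 63665.6 MB.
= 63.67 GB.

63.67 GB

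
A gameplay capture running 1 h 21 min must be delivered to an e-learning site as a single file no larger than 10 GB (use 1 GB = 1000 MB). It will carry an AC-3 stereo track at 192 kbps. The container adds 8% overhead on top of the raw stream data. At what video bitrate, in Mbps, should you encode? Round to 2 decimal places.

15.05 Mbps

Budget: 10 GB = 80000.0 Mb.
Stream payload after overhead: 80000.0 / 1.08 = 74074.1 Mb.
1 h 21 min = 81 min = 4860 s
Total bitrate budget: 74074.1 Mb / 4860 s = 15.242 Mbps.
Audio: 192 kbps = 0.192 Mbps.
Video: 15.242 − 0.192 = 15.050 Mbps.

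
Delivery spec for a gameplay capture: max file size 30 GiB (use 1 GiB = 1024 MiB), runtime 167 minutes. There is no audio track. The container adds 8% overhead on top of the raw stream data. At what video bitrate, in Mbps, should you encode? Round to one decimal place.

Budget: 30 GiB = 257698.0 Mb.
Stream payload after overhead: 257698.0 / 1.08 = 238609.3 Mb.
167 min = 10020 s
Total bitrate budget: 238609.3 Mb / 10020 s = 23.813 Mbps.

23.8 Mbps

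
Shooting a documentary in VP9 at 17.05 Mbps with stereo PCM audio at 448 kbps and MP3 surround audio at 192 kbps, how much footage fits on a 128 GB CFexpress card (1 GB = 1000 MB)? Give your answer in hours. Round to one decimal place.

Audio total: 448 + 192 = 640 kbps = 0.640 Mbps.
Total bitrate: 17.05 + 0.640 = 17.690 Mbps.
Capacity: 128 GB = 1,024,000 Mb.
Recording time: 1,024,000 / 17.690 = 57,886 s ≈ 16.1 hours.

16.1 hours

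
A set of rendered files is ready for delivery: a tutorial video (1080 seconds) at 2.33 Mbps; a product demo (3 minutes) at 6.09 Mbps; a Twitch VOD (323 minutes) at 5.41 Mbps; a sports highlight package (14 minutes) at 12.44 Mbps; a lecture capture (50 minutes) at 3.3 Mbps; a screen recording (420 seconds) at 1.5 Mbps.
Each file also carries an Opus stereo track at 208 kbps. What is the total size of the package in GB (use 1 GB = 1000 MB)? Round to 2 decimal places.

Audio: 208 kbps = 0.208 Mbps.
tutorial video: 2.538 Mbps × 1080 s = 2741.0 Mb
product demo: 6.298 Mbps × 180 s = 1133.6 Mb
Twitch VOD: 5.618 Mbps × 19380 s = 108876.8 Mb
sports highlight package: 12.648 Mbps × 840 s = 10624.3 Mb
lecture capture: 3.508 Mbps × 3000 s = 10524.0 Mb
screen recording: 1.708 Mbps × 420 s = 717.4 Mb
Total: 134617.2 Mb = 16827.2 MB.
= 16.83 GB.

16.83 GB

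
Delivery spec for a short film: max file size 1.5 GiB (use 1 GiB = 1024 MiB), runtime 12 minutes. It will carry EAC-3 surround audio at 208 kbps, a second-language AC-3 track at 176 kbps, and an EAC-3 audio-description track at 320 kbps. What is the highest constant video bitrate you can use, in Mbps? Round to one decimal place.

17.2 Mbps

Budget: 1.5 GiB = 12884.9 Mb.
12 min = 720 s
Total bitrate budget: 12884.9 Mb / 720 s = 17.896 Mbps.
Audio total: 208 + 176 + 320 = 704 kbps = 0.704 Mbps.
Video: 17.896 − 0.704 = 17.192 Mbps.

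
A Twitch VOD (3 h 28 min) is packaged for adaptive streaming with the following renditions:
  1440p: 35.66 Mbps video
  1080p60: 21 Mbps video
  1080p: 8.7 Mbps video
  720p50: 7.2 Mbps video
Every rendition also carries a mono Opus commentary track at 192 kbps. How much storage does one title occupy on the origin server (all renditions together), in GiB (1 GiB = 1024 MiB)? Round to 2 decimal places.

3 h 28 min = 208 min = 12480 s
Audio: 192 kbps = 0.192 Mbps.
Sum of rendition bitrates: (35.66+0.192) + (21+0.192) + (8.7+0.192) + (7.2+0.192) = 73.328 Mbps.
× 12480 s = 915,133 Mb = 114,392 MB = 106.5 GiB.

106.54 GiB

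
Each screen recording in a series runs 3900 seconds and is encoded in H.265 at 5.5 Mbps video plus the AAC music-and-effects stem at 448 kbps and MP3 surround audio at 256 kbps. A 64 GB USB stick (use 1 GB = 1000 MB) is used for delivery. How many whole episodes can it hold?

Audio total: 448 + 256 = 704 kbps = 0.704 Mbps.
Total bitrate: 6.204 Mbps.
Per item: 6.204 Mbps × 3900 s = 24,196 Mb = 3,024 MB.
Capacity: 64 GB = 512,000 Mb; 21.16 items → 21 complete.

21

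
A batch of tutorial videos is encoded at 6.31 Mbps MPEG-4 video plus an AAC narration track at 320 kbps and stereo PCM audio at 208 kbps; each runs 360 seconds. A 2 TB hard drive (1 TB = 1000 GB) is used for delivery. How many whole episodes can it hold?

6499

Audio total: 320 + 208 = 528 kbps = 0.528 Mbps.
Total bitrate: 6.838 Mbps.
Per item: 6.838 Mbps × 360 s = 2,462 Mb = 307.7 MB.
Capacity: 2 TB = 16,000,000 Mb; 6499.63 items → 6499 complete.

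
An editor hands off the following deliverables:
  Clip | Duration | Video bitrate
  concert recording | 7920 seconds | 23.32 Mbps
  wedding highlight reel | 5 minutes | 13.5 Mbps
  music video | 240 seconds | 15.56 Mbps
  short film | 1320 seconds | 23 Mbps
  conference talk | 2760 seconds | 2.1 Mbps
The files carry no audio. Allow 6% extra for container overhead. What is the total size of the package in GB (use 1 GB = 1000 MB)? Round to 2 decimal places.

30.29 GB

concert recording: 23.320 Mbps × 7920 s × 1.06 = 195776.1 Mb
wedding highlight reel: 13.500 Mbps × 300 s × 1.06 = 4293.0 Mb
music video: 15.560 Mbps × 240 s × 1.06 = 3958.5 Mb
short film: 23.000 Mbps × 1320 s × 1.06 = 32181.6 Mb
conference talk: 2.100 Mbps × 2760 s × 1.06 = 6143.8 Mb
Total: 242352.9 Mb = 30294.1 MB.
= 30.29 GB.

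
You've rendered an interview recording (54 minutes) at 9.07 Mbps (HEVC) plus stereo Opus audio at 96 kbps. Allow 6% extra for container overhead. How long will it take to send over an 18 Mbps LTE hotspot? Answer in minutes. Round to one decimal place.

54 min = 3240 s
Audio: 96 kbps = 0.096 Mbps.
Total bitrate: 9.166 Mbps.
File: 9.166 Mbps × 3240 s = 29697.8 Mb.
With 6% container overhead: ×1.06. → 31479.7 Mb.
At 18 Mbps: 31479.7 / 18 = 1748.9 s ≈ 29.1 minutes.

29.1 minutes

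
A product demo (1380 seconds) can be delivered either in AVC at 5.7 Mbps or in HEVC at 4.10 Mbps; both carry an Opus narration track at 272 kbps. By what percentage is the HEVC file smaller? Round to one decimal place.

Audio: 272 kbps = 0.272 Mbps.
AVC: 5.972 Mbps × 1380 s = 8241.4 Mb = 1.030 GB.
HEVC: 4.372 Mbps × 1380 s = 6033.4 Mb = 0.754 GB.
Reduction: (1 − 0.754/1.030) × 100 = 26.79%.

26.8%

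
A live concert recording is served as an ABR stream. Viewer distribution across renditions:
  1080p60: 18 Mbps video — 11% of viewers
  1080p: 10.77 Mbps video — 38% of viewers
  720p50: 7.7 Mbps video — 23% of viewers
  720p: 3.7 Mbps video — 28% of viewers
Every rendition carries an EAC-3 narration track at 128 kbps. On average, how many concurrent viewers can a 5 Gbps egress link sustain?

555

Audio: 128 kbps = 0.128 Mbps.
Average per-viewer bitrate: 0.11×18.128 + 0.38×10.898 + 0.23×7.828 + 0.28×3.828 = 9.008 Mbps.
5 Gbps = 5,000 Mbps; 5,000 / 9.008 = 555.09 → 555.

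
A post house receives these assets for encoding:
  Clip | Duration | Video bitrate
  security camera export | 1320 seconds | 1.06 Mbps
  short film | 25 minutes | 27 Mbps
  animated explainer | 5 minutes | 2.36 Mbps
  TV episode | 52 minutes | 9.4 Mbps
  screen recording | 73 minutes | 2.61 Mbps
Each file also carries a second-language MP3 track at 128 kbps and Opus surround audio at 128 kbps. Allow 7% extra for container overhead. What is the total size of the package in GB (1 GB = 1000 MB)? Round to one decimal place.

Audio total: 128 + 128 = 256 kbps = 0.256 Mbps.
security camera export: 1.316 Mbps × 1320 s × 1.07 = 1858.7 Mb
short film: 27.256 Mbps × 1500 s × 1.07 = 43745.9 Mb
animated explainer: 2.616 Mbps × 300 s × 1.07 = 839.7 Mb
TV episode: 9.656 Mbps × 3120 s × 1.07 = 32235.6 Mb
screen recording: 2.866 Mbps × 4380 s × 1.07 = 13431.8 Mb
Total: 92111.7 Mb = 11514.0 MB.
= 11.51 GB.

11.5 GB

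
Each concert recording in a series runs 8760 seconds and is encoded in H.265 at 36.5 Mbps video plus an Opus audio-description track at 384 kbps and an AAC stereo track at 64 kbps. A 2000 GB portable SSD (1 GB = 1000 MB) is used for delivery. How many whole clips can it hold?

Audio total: 384 + 64 = 448 kbps = 0.448 Mbps.
Total bitrate: 36.948 Mbps.
Per item: 36.948 Mbps × 8760 s = 323,664 Mb = 40,458 MB.
Capacity: 2000 GB = 16,000,000 Mb; 49.43 items → 49 complete.

49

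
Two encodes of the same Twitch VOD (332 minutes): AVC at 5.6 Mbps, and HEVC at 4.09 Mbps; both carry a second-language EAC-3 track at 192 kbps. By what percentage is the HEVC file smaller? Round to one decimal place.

332 min = 19920 s
Audio: 192 kbps = 0.192 Mbps.
AVC: 5.792 Mbps × 19920 s = 115376.6 Mb = 14.422 GB.
HEVC: 4.282 Mbps × 19920 s = 85297.4 Mb = 10.662 GB.
Reduction: (1 − 10.662/14.422) × 100 = 26.07%.

26.1%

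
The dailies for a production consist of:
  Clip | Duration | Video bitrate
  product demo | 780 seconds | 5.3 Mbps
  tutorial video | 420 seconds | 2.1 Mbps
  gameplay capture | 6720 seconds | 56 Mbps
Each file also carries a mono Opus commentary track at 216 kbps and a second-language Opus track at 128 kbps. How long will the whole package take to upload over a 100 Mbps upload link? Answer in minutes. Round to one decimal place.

Audio total: 216 + 128 = 344 kbps = 0.344 Mbps.
product demo: 5.644 Mbps × 780 s = 4402.3 Mb
tutorial video: 2.444 Mbps × 420 s = 1026.5 Mb
gameplay capture: 56.344 Mbps × 6720 s = 378631.7 Mb
Total: 384060.5 Mb = 48007.6 MB.
At 100 Mbps: 384060.5 / 100 = 3841 s ≈ 64 minutes.

64.0 minutes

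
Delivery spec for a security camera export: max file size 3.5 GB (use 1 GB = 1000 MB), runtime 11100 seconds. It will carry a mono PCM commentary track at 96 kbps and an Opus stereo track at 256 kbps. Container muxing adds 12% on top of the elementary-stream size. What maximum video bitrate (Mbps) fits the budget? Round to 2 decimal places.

1.90 Mbps

Budget: 3.5 GB = 28000.0 Mb.
Stream payload after overhead: 28000.0 / 1.12 = 25000.0 Mb.
Total bitrate budget: 25000.0 Mb / 11100 s = 2.252 Mbps.
Audio total: 96 + 256 = 352 kbps = 0.352 Mbps.
Video: 2.252 − 0.352 = 1.900 Mbps.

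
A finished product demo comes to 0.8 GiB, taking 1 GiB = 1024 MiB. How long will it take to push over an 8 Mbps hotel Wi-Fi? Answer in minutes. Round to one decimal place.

14.3 minutes

File: 0.8 GiB = 6871.9 Mb.
At 8 Mbps: 6871.9 / 8 = 859.0 s ≈ 14.3 minutes.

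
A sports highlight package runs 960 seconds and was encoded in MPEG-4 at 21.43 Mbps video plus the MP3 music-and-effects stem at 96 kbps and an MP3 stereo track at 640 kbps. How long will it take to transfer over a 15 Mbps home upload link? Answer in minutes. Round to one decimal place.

23.6 minutes

Audio total: 96 + 640 = 736 kbps = 0.736 Mbps.
Total bitrate: 22.166 Mbps.
File: 22.166 Mbps × 960 s = 21279.4 Mb.
At 15 Mbps: 21279.4 / 15 = 1418.6 s ≈ 23.6 minutes.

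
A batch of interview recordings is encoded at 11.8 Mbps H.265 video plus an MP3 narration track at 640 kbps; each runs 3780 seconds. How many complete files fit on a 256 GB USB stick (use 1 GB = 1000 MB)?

Audio: 640 kbps = 0.640 Mbps.
Total bitrate: 12.440 Mbps.
Per item: 12.440 Mbps × 3780 s = 47,023 Mb = 5,878 MB.
Capacity: 256 GB = 2,048,000 Mb; 43.55 items → 43 complete.

43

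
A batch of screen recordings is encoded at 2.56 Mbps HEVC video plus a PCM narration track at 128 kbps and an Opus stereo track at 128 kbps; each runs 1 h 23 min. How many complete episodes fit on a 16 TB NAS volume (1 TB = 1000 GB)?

1 h 23 min = 83 min = 4980 s
Audio total: 128 + 128 = 256 kbps = 0.256 Mbps.
Total bitrate: 2.816 Mbps.
Per item: 2.816 Mbps × 4980 s = 14,024 Mb = 1,753 MB.
Capacity: 16 TB = 128,000,000 Mb; 9127.42 items → 9127 complete.

9127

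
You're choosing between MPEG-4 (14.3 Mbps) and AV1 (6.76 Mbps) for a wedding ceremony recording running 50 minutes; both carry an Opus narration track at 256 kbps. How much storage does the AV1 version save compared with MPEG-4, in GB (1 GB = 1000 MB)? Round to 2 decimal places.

50 min = 3000 s
Audio: 256 kbps = 0.256 Mbps.
MPEG-4: 14.556 Mbps × 3000 s = 43668.0 Mb = 5.458 GB.
AV1: 7.016 Mbps × 3000 s = 21048.0 Mb = 2.631 GB.
Saving: 5.458 − 2.631 = 2.828 GB.

2.83 GB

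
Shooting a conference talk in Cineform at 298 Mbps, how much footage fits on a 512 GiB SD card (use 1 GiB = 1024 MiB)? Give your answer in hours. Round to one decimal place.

4.1 hours

Capacity: 512 GiB = 4,398,047 Mb.
Recording time: 4,398,047 / 298.000 = 14,759 s ≈ 4.10 hours.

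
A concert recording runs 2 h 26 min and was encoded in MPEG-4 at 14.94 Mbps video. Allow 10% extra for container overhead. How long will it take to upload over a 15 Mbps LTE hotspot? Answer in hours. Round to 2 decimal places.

2 h 26 min = 146 min = 8760 s
File: 14.940 Mbps × 8760 s = 130874.4 Mb.
With 10% container overhead: ×1.10. → 143961.8 Mb.
At 15 Mbps: 143961.8 / 15 = 9597.5 s ≈ 2.67 hours.

2.67 hours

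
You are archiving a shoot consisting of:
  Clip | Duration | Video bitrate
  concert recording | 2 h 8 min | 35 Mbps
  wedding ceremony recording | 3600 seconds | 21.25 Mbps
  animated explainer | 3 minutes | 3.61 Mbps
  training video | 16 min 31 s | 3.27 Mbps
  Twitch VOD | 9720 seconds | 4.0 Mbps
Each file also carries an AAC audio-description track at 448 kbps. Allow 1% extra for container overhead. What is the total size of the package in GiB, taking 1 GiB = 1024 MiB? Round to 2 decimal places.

46.80 GiB

Audio: 448 kbps = 0.448 Mbps.
concert recording: 35.448 Mbps × 7680 s × 1.01 = 274963.0 Mb
wedding ceremony recording: 21.698 Mbps × 3600 s × 1.01 = 78893.9 Mb
animated explainer: 4.058 Mbps × 180 s × 1.01 = 737.7 Mb
training video: 3.718 Mbps × 991 s × 1.01 = 3721.4 Mb
Twitch VOD: 4.448 Mbps × 9720 s × 1.01 = 43666.9 Mb
Total: 401983.0 Mb = 50247.9 MB.
= 46.80 GiB.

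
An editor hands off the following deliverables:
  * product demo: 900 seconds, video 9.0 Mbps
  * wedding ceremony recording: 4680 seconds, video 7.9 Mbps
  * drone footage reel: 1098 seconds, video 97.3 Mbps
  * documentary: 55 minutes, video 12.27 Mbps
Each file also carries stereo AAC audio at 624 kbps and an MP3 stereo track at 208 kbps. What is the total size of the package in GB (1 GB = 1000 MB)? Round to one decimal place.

25.1 GB

Audio total: 624 + 208 = 832 kbps = 0.832 Mbps.
product demo: 9.832 Mbps × 900 s = 8848.8 Mb
wedding ceremony recording: 8.732 Mbps × 4680 s = 40865.8 Mb
drone footage reel: 98.132 Mbps × 1098 s = 107748.9 Mb
documentary: 13.102 Mbps × 3300 s = 43236.6 Mb
Total: 200700.1 Mb = 25087.5 MB.
= 25.09 GB.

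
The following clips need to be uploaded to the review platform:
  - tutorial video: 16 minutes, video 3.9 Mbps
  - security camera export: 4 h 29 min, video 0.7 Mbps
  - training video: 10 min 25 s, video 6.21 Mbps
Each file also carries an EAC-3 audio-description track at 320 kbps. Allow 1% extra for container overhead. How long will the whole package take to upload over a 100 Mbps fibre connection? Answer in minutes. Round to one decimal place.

Audio: 320 kbps = 0.320 Mbps.
tutorial video: 4.220 Mbps × 960 s × 1.01 = 4091.7 Mb
security camera export: 1.020 Mbps × 16140 s × 1.01 = 16627.4 Mb
training video: 6.530 Mbps × 625 s × 1.01 = 4122.1 Mb
Total: 24841.2 Mb = 3105.2 MB.
At 100 Mbps: 24841.2 / 100 = 248 s ≈ 4.14 minutes.

4.1 minutes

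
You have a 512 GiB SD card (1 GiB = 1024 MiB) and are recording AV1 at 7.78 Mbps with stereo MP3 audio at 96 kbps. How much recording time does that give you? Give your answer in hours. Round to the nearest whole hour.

Audio: 96 kbps = 0.096 Mbps.
Total bitrate: 7.78 + 0.096 = 7.876 Mbps.
Capacity: 512 GiB = 4,398,047 Mb.
Recording time: 4,398,047 / 7.876 = 558,411 s ≈ 155 hours.

155 hours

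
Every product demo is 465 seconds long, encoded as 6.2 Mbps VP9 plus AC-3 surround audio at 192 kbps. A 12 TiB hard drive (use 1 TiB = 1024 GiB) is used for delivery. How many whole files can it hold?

Audio: 192 kbps = 0.192 Mbps.
Total bitrate: 6.392 Mbps.
Per item: 6.392 Mbps × 465 s = 2,972 Mb = 371.5 MB.
Capacity: 12 TiB = 105,553,116 Mb; 35512.51 items → 35512 complete.

35512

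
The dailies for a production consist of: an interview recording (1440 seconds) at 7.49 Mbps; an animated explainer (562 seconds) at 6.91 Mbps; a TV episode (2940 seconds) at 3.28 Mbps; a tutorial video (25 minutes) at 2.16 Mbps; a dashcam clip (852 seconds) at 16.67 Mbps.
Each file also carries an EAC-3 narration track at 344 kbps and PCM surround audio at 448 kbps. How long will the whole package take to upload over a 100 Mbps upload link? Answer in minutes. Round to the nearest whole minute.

Audio total: 344 + 448 = 792 kbps = 0.792 Mbps.
interview recording: 8.282 Mbps × 1440 s = 11926.1 Mb
animated explainer: 7.702 Mbps × 562 s = 4328.5 Mb
TV episode: 4.072 Mbps × 2940 s = 11971.7 Mb
tutorial video: 2.952 Mbps × 1500 s = 4428.0 Mb
dashcam clip: 17.462 Mbps × 852 s = 14877.6 Mb
Total: 47531.9 Mb = 5941.5 MB.
At 100 Mbps: 47531.9 / 100 = 475 s ≈ 7.92 minutes.

8 minutes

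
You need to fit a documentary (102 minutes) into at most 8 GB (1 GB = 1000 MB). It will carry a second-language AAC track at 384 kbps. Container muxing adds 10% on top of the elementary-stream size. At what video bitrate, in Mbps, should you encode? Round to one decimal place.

9.1 Mbps

Budget: 8 GB = 64000.0 Mb.
Stream payload after overhead: 64000.0 / 1.10 = 58181.8 Mb.
102 min = 6120 s
Total bitrate budget: 58181.8 Mb / 6120 s = 9.507 Mbps.
Audio: 384 kbps = 0.384 Mbps.
Video: 9.507 − 0.384 = 9.123 Mbps.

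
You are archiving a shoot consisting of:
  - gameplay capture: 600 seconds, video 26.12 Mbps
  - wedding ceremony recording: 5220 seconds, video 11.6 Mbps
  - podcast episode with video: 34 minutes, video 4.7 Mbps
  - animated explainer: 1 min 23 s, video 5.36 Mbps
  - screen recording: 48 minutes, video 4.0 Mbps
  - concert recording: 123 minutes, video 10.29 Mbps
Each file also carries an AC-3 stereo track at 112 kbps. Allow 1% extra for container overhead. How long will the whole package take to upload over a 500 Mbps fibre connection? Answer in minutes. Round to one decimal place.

5.9 minutes

Audio: 112 kbps = 0.112 Mbps.
gameplay capture: 26.232 Mbps × 600 s × 1.01 = 15896.6 Mb
wedding ceremony recording: 11.712 Mbps × 5220 s × 1.01 = 61748.0 Mb
podcast episode with video: 4.812 Mbps × 2040 s × 1.01 = 9914.6 Mb
animated explainer: 5.472 Mbps × 83 s × 1.01 = 458.7 Mb
screen recording: 4.112 Mbps × 2880 s × 1.01 = 11961.0 Mb
concert recording: 10.402 Mbps × 7380 s × 1.01 = 77534.4 Mb
Total: 177513.4 Mb = 22189.2 MB.
At 500 Mbps: 177513.4 / 500 = 355 s ≈ 5.92 minutes.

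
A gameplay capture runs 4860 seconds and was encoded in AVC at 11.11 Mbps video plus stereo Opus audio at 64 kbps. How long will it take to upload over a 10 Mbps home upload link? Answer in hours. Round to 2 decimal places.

Audio: 64 kbps = 0.064 Mbps.
Total bitrate: 11.174 Mbps.
File: 11.174 Mbps × 4860 s = 54305.6 Mb.
At 10 Mbps: 54305.6 / 10 = 5430.6 s ≈ 1.51 hours.

1.51 hours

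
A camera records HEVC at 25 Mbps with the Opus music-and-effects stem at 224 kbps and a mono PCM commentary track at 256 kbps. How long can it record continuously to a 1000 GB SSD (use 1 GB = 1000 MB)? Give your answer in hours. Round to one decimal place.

87.2 hours

Audio total: 224 + 256 = 480 kbps = 0.480 Mbps.
Total bitrate: 25 + 0.480 = 25.480 Mbps.
Capacity: 1000 GB = 8,000,000 Mb.
Recording time: 8,000,000 / 25.480 = 313,972 s ≈ 87.2 hours.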